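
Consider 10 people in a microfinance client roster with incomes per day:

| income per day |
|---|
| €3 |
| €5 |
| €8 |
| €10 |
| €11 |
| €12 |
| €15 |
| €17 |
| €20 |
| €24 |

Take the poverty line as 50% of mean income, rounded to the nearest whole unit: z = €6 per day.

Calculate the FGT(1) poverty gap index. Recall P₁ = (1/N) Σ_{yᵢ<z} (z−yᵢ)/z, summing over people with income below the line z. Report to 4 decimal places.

0.0667

Below z: €3, €5 (q = 2 of N = 10).
Shortfall ratios: (6−3)/6 = 0.5000; (6−5)/6 = 0.1667.
Σ = 0.666667. Dividing by the full population N = 10 gives P₁ = 0.0667.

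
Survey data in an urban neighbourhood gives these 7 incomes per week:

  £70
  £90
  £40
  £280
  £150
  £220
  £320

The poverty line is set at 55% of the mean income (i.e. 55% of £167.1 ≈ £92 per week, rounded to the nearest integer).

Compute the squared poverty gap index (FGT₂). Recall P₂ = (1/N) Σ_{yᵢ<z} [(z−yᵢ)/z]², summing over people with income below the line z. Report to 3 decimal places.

0.054

Below the line: £40, £70, £90 (q = 3 of N = 7).
Normalized shortfalls: (92−40)/92 = 0.5652; (92−70)/92 = 0.2391; (92−90)/92 = 0.0217.
Squared: 0.3195; 0.0572; 0.0005.
Sum = 0.377127; P₂ = 0.377127 / 7 = 0.054.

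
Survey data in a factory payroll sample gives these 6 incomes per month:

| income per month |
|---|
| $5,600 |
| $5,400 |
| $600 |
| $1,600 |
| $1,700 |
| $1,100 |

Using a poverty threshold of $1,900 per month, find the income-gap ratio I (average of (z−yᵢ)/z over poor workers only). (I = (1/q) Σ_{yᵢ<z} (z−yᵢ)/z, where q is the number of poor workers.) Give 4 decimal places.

Below z: $600, $1,100, $1,600, $1,700 (q = 4 of N = 6).
Shortfall ratios (z−y)/z: 0.6842, 0.4211, 0.1579, 0.1053; sum = 1.368421.
I averages over the q = 4 poor units only: 1.368421 / 4 = 0.3421.

0.3421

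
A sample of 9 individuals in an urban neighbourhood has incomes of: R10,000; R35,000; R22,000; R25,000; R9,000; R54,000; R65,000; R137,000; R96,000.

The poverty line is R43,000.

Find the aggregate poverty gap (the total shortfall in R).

R114,000

Below z: R9,000, R10,000, R22,000, R25,000, R35,000 (q = 5 of N = 9).
Individual gaps: 43000−9000 = 34000; 43000−10000 = 33000; 43000−22000 = 21000; 43000−25000 = 18000; 43000−35000 = 8000.
Aggregate gap = R114,000.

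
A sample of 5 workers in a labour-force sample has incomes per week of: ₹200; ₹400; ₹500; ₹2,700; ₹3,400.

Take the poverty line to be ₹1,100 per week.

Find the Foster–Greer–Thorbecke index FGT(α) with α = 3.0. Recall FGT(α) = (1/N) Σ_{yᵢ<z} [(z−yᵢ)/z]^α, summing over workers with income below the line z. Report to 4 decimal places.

Below the line: ₹200, ₹400, ₹500 (q = 3 of N = 5).
Gap ratios (z−y)/z: (1100−200)/1100 = 0.8182; (1100−400)/1100 = 0.6364; (1100−500)/1100 = 0.5455.
Raised to α = 3.0: 0.54771; 0.25770; 0.16228.
Sum = 0.967693; FGT(3.0) = 0.967693 / 5 = 0.1935.

0.1935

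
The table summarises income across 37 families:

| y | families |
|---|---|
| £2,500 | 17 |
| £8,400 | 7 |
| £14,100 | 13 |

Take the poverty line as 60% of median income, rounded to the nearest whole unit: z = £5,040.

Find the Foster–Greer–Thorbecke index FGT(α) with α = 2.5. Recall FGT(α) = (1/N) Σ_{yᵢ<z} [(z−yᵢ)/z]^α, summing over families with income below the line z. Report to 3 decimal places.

Below z: 17×£2,500 (q = 17 of N = 37).
Gap ratios (z−y)/z: (5040−2500)/5040 = 0.5040 (×17).
Raised to α = 2.5: 0.18031 (×17).
Sum = 3.065186; FGT(2.5) = 3.065186 / 37 = 0.083.

0.083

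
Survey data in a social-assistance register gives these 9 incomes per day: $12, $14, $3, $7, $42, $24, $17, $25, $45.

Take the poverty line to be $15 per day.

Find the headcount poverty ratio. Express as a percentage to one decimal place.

44.4%

4 of the 9 workers have income below $15.
H = 4/9 = 44.4%.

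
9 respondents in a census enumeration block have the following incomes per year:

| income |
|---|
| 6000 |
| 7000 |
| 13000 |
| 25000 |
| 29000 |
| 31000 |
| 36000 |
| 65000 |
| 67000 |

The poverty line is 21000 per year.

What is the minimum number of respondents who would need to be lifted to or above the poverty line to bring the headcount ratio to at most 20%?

Currently q = 3 of N = 9 are below the line (H = 0.333).
A headcount ratio of at most 20% allows at most ⌊0.20 × 9⌋ = 1 poor respondents.
So at least 3 − 1 = 2 must be lifted.

2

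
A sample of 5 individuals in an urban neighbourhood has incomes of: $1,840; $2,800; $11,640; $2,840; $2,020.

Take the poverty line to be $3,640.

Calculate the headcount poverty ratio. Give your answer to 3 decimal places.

0.800

4 of the 5 individuals have income below $3,640.
H = 4/5 = 0.800.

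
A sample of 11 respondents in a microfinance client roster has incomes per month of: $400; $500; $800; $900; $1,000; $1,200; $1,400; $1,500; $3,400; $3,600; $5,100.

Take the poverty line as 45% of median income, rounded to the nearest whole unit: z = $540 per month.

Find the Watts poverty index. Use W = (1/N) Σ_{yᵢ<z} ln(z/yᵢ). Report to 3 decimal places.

0.034

Below the line: $400, $500 (q = 2 of N = 11).
Log gaps: ln(540/400) = 0.3001; ln(540/500) = 0.0770.
W = 0.377066 / 11 = 0.034.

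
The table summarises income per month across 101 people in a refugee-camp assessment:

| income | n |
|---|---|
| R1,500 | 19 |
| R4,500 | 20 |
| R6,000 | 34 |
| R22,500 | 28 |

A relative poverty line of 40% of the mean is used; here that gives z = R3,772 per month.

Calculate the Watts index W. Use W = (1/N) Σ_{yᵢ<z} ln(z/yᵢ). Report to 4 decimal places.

0.1735

Below z: 19×R1,500 (q = 19 of N = 101).
Log gaps: ln(3772/1500) = 0.9221 (×19).
W = 17.520665 / 101 = 0.1735.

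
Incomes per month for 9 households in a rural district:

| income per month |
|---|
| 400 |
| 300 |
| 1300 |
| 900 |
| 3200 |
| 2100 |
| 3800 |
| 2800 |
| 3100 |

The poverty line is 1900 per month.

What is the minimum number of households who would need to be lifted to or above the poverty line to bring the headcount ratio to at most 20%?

4 of the 9 households are poor, so H = 4/9 = 0.444.
A headcount ratio of at most 20% allows at most ⌊0.20 × 9⌋ = 1 poor households.
So at least 4 − 1 = 3 must be lifted.

3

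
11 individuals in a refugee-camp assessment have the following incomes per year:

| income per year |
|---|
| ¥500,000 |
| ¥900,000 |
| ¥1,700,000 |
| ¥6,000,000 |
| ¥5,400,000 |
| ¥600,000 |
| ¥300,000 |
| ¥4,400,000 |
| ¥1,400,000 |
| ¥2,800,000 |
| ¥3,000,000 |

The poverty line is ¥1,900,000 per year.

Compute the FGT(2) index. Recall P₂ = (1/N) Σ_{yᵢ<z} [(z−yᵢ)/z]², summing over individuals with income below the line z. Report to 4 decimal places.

Poor units: ¥300,000, ¥500,000, ¥600,000, ¥900,000, ¥1,400,000, ¥1,700,000 (q = 6 of N = 11).
Shortfall ratios: (1900000−300000)/1900000 = 0.8421; (1900000−500000)/1900000 = 0.7368; (1900000−600000)/1900000 = 0.6842; (1900000−900000)/1900000 = 0.5263; (1900000−1400000)/1900000 = 0.2632; (1900000−1700000)/1900000 = 0.1053.
Squared: 0.7091; 0.5429; 0.4681; 0.2770; 0.0693; 0.0111.
Sum = 2.077562; P₂ = 2.077562 / 11 = 0.1889.

0.1889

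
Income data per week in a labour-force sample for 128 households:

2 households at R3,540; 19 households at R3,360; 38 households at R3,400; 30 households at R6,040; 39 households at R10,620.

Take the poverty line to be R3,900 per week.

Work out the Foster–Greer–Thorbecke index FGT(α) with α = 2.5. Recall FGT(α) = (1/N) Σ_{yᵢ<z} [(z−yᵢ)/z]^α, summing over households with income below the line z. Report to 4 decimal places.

Incomes under z: 19×R3,360, 38×R3,400, 2×R3,540 (q = 59 of N = 128).
Gap ratios (z−y)/z: (3900−3360)/3900 = 0.1385 (×19); (3900−3400)/3900 = 0.1282 (×38); (3900−3540)/3900 = 0.0923 (×2).
Raised to α = 2.5: 0.00713 (×19); 0.00589 (×38); 0.00259 (×2).
Sum = 0.364359; FGT(2.5) = 0.364359 / 128 = 0.0028.

0.0028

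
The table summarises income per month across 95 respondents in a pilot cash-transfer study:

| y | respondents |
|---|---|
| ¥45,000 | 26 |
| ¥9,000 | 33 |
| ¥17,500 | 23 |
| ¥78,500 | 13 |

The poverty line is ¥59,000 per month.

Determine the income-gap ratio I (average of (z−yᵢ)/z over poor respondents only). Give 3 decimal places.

0.614

Below z: 33×¥9,000, 23×¥17,500, 26×¥45,000 (q = 82 of N = 95).
Shortfall ratios (z−y)/z: 0.8475 (×33), 0.7034 (×23), 0.2373 (×26); sum = 50.313559.
The income-gap ratio divides by q (the poor only): 50.313559 / 82 = 0.614.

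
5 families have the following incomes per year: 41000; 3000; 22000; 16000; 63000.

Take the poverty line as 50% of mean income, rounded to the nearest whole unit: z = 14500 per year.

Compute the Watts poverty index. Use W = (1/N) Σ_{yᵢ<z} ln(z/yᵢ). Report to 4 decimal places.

0.3151

Below z: 3000 (q = 1 of N = 5).
Log gaps: ln(14500/3000) = 1.5755.
W = 1.575536 / 5 = 0.3151.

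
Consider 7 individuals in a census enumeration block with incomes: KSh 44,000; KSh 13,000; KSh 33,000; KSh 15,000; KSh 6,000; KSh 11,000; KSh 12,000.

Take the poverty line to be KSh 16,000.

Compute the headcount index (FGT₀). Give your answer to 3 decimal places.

0.714

5 of the 7 individuals have income below KSh 16,000.
H = 5/7 = 0.714.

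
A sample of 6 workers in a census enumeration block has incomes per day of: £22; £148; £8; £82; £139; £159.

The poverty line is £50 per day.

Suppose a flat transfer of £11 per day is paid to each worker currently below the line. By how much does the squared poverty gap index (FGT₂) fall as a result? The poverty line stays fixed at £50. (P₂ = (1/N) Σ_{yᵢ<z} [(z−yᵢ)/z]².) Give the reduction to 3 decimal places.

0.087

Before: below the line — £8, £22; squared poverty gap index (FGT₂) = 0.16987.
After the £11 transfer: below the line — £19, £33; squared poverty gap index (FGT₂) = 0.08333.
Reduction = 0.16987 − 0.08333 = 0.087.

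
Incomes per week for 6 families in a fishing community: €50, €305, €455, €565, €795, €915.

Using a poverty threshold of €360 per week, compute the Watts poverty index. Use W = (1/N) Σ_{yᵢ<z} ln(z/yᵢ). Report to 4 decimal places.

0.3566

Below z: €50, €305 (q = 2 of N = 6).
Log gaps: ln(360/50) = 1.9741; ln(360/305) = 0.1658.
W = 2.139873 / 6 = 0.3566.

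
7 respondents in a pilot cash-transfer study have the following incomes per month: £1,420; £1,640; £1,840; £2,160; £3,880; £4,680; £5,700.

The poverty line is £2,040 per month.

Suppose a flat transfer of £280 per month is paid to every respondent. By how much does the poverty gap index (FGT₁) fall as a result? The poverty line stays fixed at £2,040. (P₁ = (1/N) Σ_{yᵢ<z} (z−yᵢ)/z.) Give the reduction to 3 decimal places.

0.053

Before: below the line — £1,420, £1,640, £1,840; poverty gap index (FGT₁) = 0.08543.
After the £280 transfer: below the line — £1,700, £1,920; poverty gap index (FGT₁) = 0.03221.
Reduction = 0.08543 − 0.03221 = 0.053.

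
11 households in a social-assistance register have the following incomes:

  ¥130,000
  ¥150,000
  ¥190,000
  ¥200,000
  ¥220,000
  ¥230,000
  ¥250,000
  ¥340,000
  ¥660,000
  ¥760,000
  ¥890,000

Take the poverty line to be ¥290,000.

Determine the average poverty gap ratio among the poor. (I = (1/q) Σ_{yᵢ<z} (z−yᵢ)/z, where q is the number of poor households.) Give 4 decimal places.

0.3251

Incomes under z: ¥130,000, ¥150,000, ¥190,000, ¥200,000, ¥220,000, ¥230,000, ¥250,000 (q = 7 of N = 11).
Shortfall ratios (z−y)/z: 0.5517, 0.4828, 0.3448, 0.3103, 0.2414, 0.2069, 0.1379; sum = 2.275862.
The income-gap ratio divides by q (the poor only): 2.275862 / 7 = 0.3251.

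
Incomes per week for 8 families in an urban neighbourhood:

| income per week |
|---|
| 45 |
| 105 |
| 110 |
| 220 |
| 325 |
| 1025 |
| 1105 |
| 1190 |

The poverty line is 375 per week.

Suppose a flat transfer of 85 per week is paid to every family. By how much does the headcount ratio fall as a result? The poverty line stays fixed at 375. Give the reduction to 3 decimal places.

0.125

Before: below the line — 45, 105, 110, 220, 325; headcount ratio = 0.62500.
After the 85 transfer: below the line — 130, 190, 195, 305; headcount ratio = 0.50000.
Reduction = 0.62500 − 0.50000 = 0.125.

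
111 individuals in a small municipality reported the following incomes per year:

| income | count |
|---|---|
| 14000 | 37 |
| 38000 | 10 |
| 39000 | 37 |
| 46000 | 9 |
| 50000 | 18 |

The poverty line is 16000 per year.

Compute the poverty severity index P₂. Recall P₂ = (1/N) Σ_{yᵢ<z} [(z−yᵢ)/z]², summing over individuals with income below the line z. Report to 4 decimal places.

Poor units: 37×14000 (q = 37 of N = 111).
Shortfall ratios: (16000−14000)/16000 = 0.1250 (×37).
Squared: 0.0156 (×37).
Sum = 0.578125; P₂ = 0.578125 / 111 = 0.0052.

0.0052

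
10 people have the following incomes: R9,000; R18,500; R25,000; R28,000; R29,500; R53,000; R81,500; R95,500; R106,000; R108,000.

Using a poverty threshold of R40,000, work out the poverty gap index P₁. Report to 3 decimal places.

Below z: R9,000, R18,500, R25,000, R28,000, R29,500 (q = 5 of N = 10).
Gap ratios (z−y)/z: (40000−9000)/40000 = 0.7750; (40000−18500)/40000 = 0.5375; (40000−25000)/40000 = 0.3750; (40000−28000)/40000 = 0.3000; (40000−29500)/40000 = 0.2625.
Σ = 2.250000. Dividing by the full population N = 10 gives P₁ = 0.225.

0.225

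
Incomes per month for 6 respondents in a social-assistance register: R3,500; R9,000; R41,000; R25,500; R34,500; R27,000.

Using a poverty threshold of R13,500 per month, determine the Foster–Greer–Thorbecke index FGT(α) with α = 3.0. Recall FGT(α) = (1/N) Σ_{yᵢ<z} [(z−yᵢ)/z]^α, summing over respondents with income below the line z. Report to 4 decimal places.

0.0739

Below z: R3,500, R9,000 (q = 2 of N = 6).
Relative gaps: (13500−3500)/13500 = 0.7407; (13500−9000)/13500 = 0.3333.
Raised to α = 3.0: 0.40644; 0.03704.
Sum = 0.443479; FGT(3.0) = 0.443479 / 6 = 0.0739.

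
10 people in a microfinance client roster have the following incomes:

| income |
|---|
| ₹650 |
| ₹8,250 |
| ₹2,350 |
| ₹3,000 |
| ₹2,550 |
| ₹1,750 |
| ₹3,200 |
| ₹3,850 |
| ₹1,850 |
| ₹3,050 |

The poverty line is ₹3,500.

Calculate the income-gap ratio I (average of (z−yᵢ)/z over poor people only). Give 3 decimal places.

0.343

Below the line: ₹650, ₹1,750, ₹1,850, ₹2,350, ₹2,550, ₹3,000, ₹3,050, ₹3,200 (q = 8 of N = 10).
Relative gaps: 0.8143, 0.5000, 0.4714, 0.3286, 0.2714, 0.1429, 0.1286, 0.0857; sum = 2.742857.
I averages over the q = 8 poor units only: 2.742857 / 8 = 0.343.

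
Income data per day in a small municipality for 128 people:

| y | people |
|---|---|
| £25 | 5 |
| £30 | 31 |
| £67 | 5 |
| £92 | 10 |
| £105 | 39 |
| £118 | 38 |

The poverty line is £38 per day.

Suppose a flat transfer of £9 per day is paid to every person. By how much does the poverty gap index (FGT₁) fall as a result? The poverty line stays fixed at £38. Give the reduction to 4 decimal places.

0.0602

Before: below the line — 5×£25, 31×£30; poverty gap index (FGT₁) = 0.064350.
After the £9 transfer: below the line — 5×£34; poverty gap index (FGT₁) = 0.004112.
Reduction = 0.064350 − 0.004112 = 0.0602.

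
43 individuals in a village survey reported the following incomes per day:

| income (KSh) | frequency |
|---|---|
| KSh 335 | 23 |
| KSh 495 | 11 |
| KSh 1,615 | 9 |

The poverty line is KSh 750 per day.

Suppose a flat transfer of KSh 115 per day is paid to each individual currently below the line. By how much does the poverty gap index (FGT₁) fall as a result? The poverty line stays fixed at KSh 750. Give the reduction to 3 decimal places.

0.121

Before: below the line — 23×KSh 335, 11×KSh 495; poverty gap index (FGT₁) = 0.38295.
After the KSh 115 transfer: below the line — 23×KSh 450, 11×KSh 610; poverty gap index (FGT₁) = 0.26171.
Reduction = 0.38295 − 0.26171 = 0.121.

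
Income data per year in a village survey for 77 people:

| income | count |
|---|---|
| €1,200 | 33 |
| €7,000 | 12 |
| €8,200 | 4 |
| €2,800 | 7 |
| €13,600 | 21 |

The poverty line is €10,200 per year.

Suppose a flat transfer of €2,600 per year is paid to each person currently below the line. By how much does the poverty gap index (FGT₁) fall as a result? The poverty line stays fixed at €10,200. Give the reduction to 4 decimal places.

0.1823

Before: below the line — 33×€1,200, 7×€2,800, 12×€7,000, 4×€8,200; poverty gap index (FGT₁) = 0.503183.
After the €2,600 transfer: below the line — 33×€3,800, 7×€5,400, 12×€9,600; poverty gap index (FGT₁) = 0.320856.
Reduction = 0.503183 − 0.320856 = 0.1823.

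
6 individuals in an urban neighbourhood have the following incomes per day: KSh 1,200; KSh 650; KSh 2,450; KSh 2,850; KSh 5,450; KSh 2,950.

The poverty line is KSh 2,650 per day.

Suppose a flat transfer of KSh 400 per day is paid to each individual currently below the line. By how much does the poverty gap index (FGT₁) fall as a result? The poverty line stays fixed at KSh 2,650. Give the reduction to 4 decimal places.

0.0629

Before: below the line — KSh 650, KSh 1,200, KSh 2,450; poverty gap index (FGT₁) = 0.229560.
After the KSh 400 transfer: below the line — KSh 1,050, KSh 1,600; poverty gap index (FGT₁) = 0.166667.
Reduction = 0.229560 − 0.166667 = 0.0629.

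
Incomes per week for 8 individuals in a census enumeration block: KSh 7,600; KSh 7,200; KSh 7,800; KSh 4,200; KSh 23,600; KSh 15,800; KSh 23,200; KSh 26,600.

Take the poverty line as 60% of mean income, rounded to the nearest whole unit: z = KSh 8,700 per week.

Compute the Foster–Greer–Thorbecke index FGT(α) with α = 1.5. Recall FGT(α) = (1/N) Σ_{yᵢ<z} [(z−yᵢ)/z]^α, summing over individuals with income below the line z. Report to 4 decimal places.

Below the line: KSh 4,200, KSh 7,200, KSh 7,600, KSh 7,800 (q = 4 of N = 8).
Shortfall ratios: (8700−4200)/8700 = 0.5172; (8700−7200)/8700 = 0.1724; (8700−7600)/8700 = 0.1264; (8700−7800)/8700 = 0.1034.
Raised to α = 1.5: 0.37200; 0.07159; 0.04496; 0.03327.
Sum = 0.521819; FGT(1.5) = 0.521819 / 8 = 0.0652.

0.0652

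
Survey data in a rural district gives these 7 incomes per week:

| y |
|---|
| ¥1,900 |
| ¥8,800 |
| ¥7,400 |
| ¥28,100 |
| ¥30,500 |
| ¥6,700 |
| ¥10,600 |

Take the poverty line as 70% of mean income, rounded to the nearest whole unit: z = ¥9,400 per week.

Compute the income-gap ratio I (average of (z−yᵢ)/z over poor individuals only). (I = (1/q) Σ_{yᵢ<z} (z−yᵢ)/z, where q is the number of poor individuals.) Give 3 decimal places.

0.340

Below z: ¥1,900, ¥6,700, ¥7,400, ¥8,800 (q = 4 of N = 7).
Shortfall ratios (z−y)/z: 0.7979, 0.2872, 0.2128, 0.0638; sum = 1.361702.
The income-gap ratio divides by q (the poor only): 1.361702 / 4 = 0.340.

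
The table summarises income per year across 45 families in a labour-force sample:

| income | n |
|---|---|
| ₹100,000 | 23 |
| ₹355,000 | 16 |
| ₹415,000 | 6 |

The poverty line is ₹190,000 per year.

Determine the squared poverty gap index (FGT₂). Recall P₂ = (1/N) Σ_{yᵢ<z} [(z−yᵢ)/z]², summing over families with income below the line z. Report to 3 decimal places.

0.115

Poor units: 23×₹100,000 (q = 23 of N = 45).
Normalized shortfalls: (190000−100000)/190000 = 0.4737 (×23).
Squared: 0.2244 (×23).
Sum = 5.160665; P₂ = 5.160665 / 45 = 0.115.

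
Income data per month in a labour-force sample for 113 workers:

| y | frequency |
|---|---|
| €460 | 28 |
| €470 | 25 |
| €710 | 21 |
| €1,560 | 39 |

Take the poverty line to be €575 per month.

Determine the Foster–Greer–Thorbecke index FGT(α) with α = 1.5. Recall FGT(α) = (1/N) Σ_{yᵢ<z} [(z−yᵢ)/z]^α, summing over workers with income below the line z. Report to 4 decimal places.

Incomes under z: 28×€460, 25×€470 (q = 53 of N = 113).
Normalized shortfalls: (575−460)/575 = 0.2000 (×28); (575−470)/575 = 0.1826 (×25).
Raised to α = 1.5: 0.08944 (×28); 0.07803 (×25).
Sum = 4.455239; FGT(1.5) = 4.455239 / 113 = 0.0394.

0.0394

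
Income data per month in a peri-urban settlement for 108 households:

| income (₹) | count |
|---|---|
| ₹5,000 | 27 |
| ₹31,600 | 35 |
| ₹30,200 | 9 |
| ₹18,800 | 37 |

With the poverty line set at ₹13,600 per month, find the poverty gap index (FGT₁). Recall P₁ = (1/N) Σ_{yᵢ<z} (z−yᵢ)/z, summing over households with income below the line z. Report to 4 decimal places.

Below the line: 27×₹5,000 (q = 27 of N = 108).
Normalized shortfalls: (13600−5000)/13600 = 0.6324 (×27).
Sum of shortfalls = 17.073529; P₁ averages over all N: 17.073529 / 108 = 0.1581.

0.1581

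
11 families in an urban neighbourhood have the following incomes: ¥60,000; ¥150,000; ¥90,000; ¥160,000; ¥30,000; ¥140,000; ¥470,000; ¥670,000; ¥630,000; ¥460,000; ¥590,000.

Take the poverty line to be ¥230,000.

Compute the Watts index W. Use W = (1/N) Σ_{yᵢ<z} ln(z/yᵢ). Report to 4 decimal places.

0.5096

Below the line: ¥30,000, ¥60,000, ¥90,000, ¥140,000, ¥150,000, ¥160,000 (q = 6 of N = 11).
Log shortfalls: ln(230000/30000) = 2.0369; ln(230000/60000) = 1.3437; ln(230000/90000) = 0.9383; ln(230000/140000) = 0.4964; ln(230000/150000) = 0.4274; ln(230000/160000) = 0.3629.
W = 5.605673 / 11 = 0.5096.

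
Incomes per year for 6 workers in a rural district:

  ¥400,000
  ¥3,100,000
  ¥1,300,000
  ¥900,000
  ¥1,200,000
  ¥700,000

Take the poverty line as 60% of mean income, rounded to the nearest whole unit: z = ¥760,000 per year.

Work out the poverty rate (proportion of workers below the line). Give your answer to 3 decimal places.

0.333

2 of the 6 workers have income below ¥760,000.
H = 2/6 = 0.333.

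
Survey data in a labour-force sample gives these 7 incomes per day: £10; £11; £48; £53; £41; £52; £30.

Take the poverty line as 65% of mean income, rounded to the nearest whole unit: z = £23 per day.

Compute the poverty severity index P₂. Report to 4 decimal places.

0.0845

Poor units: £10, £11 (q = 2 of N = 7).
Normalized shortfalls: (23−10)/23 = 0.5652; (23−11)/23 = 0.5217.
Squared: 0.3195; 0.2722.
Sum = 0.591682; P₂ = 0.591682 / 7 = 0.0845.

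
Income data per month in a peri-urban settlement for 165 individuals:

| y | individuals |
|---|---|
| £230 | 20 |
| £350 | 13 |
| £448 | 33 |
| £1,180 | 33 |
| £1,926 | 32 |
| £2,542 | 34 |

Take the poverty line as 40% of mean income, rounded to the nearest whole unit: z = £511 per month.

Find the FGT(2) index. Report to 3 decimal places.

0.048

Below the line: 20×£230, 13×£350, 33×£448 (q = 66 of N = 165).
Gap ratios (z−y)/z: (511−230)/511 = 0.5499 (×20); (511−350)/511 = 0.3151 (×13); (511−448)/511 = 0.1233 (×33).
Squared: 0.3024 (×20); 0.0993 (×13); 0.0152 (×33).
Sum = 7.839929; P₂ = 7.839929 / 165 = 0.048.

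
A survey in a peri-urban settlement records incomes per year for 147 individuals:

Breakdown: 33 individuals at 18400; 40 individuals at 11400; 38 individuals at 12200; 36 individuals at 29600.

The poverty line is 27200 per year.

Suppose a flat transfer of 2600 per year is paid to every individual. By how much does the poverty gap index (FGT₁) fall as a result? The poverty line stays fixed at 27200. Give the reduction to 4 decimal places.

0.0722

Before: below the line — 40×11400, 38×12200, 33×18400; poverty gap index (FGT₁) = 0.373249.
After the 2600 transfer: below the line — 40×14000, 38×14800, 33×21000; poverty gap index (FGT₁) = 0.301070.
Reduction = 0.373249 − 0.301070 = 0.0722.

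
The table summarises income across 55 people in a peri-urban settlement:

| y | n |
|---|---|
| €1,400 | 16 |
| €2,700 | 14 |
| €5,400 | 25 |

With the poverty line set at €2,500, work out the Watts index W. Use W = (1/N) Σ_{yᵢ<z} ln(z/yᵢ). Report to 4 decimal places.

Poor units: 16×€1,400 (q = 16 of N = 55).
ln(z/y) terms: ln(2500/1400) = 0.5798 (×16).
W = 9.277096 / 55 = 0.1687.

0.1687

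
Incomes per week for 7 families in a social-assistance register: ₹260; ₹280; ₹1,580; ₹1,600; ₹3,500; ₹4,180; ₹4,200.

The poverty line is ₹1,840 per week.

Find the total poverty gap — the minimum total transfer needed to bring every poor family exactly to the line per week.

Incomes under z: ₹260, ₹280, ₹1,580, ₹1,600 (q = 4 of N = 7).
Individual gaps: 1840−260 = 1580; 1840−280 = 1560; 1840−1580 = 260; 1840−1600 = 240.
Aggregate gap = ₹3,640.

₹3,640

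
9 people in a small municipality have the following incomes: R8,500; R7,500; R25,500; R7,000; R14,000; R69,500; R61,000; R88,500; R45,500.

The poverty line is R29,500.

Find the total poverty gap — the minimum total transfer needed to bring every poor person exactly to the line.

Poor units: R7,000, R7,500, R8,500, R14,000, R25,500 (q = 5 of N = 9).
Individual gaps: 29500−7000 = 22500; 29500−7500 = 22000; 29500−8500 = 21000; 29500−14000 = 15500; 29500−25500 = 4000.
Aggregate gap = R85,000.

R85,000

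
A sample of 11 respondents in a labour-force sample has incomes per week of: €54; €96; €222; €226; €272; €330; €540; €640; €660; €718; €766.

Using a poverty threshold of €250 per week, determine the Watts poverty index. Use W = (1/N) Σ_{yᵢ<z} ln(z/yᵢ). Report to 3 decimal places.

Poor units: €54, €96, €222, €226 (q = 4 of N = 11).
Log gaps: ln(250/54) = 1.5325; ln(250/96) = 0.9571; ln(250/222) = 0.1188; ln(250/226) = 0.1009.
W = 2.709299 / 11 = 0.246.

0.246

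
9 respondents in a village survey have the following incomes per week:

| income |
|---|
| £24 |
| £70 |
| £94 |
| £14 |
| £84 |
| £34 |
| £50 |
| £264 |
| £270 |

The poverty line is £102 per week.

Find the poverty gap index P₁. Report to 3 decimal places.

0.375

Poor units: £14, £24, £34, £50, £70, £84, £94 (q = 7 of N = 9).
Relative gaps: (102−14)/102 = 0.8627; (102−24)/102 = 0.7647; (102−34)/102 = 0.6667; (102−50)/102 = 0.5098; (102−70)/102 = 0.3137; (102−84)/102 = 0.1765; (102−94)/102 = 0.0784.
Σ = 3.372549. Dividing by the full population N = 9 gives P₁ = 0.375.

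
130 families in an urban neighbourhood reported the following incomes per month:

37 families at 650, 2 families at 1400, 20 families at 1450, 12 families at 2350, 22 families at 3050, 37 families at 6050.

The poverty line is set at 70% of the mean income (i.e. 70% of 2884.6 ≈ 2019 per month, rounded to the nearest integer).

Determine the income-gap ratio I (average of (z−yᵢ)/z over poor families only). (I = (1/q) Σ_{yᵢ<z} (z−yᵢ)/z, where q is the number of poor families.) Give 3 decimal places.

0.531

Poor units: 37×650, 2×1400, 20×1450 (q = 59 of N = 130).
Shortfall ratios (z−y)/z: 0.6781 (×37), 0.3066 (×2), 0.2818 (×20); sum = 31.337791.
The income-gap ratio divides by q (the poor only): 31.337791 / 59 = 0.531.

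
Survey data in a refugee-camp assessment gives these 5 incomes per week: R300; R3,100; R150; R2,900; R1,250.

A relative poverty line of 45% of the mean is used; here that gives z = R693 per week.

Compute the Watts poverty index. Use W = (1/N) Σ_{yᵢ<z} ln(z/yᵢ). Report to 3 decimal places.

0.474

Below the line: R150, R300 (q = 2 of N = 5).
ln(z/y) terms: ln(693/150) = 1.5304; ln(693/300) = 0.8372.
W = 2.367642 / 5 = 0.474.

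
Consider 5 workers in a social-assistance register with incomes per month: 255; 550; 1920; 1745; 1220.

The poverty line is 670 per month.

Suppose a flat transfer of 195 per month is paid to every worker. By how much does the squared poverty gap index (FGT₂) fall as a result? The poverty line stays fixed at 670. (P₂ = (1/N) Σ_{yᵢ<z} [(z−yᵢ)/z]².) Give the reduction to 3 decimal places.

Before: below the line — 255, 550; squared poverty gap index (FGT₂) = 0.08315.
After the 195 transfer: below the line — 450; squared poverty gap index (FGT₂) = 0.02156.
Reduction = 0.08315 − 0.02156 = 0.062.

0.062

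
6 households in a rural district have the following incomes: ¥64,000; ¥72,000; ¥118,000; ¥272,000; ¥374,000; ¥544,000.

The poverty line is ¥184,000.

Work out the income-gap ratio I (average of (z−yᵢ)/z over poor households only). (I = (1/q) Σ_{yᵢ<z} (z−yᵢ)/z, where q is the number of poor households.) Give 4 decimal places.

Incomes under z: ¥64,000, ¥72,000, ¥118,000 (q = 3 of N = 6).
Relative gaps: 0.6522, 0.6087, 0.3587; sum = 1.619565.
I averages over the q = 3 poor units only: 1.619565 / 3 = 0.5399.

0.5399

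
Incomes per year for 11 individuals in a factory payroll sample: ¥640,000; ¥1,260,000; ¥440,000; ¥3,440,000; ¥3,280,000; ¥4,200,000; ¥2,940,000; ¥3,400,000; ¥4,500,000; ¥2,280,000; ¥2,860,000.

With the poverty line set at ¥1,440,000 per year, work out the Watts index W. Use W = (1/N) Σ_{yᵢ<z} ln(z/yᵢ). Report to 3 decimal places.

0.194

Poor units: ¥440,000, ¥640,000, ¥1,260,000 (q = 3 of N = 11).
Log shortfalls: ln(1440000/440000) = 1.1856; ln(1440000/640000) = 0.8109; ln(1440000/1260000) = 0.1335.
W = 2.130085 / 11 = 0.194.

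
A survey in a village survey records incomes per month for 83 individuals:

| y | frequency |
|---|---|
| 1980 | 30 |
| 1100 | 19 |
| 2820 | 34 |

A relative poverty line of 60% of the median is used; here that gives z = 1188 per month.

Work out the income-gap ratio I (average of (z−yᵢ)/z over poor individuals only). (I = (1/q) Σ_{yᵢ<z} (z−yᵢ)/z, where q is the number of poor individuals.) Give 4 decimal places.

Below the line: 19×1100 (q = 19 of N = 83).
Relative gaps: 0.0741 (×19); sum = 1.407407.
The income-gap ratio divides by q (the poor only): 1.407407 / 19 = 0.0741.

0.0741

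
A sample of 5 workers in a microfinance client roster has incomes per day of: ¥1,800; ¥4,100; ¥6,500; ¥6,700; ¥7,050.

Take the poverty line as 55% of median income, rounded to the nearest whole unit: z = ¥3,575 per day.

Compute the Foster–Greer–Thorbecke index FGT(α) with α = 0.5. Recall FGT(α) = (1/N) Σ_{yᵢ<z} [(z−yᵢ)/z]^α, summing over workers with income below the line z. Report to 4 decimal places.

Poor units: ¥1,800 (q = 1 of N = 5).
Normalized shortfalls: (3575−1800)/3575 = 0.4965.
Raised to α = 0.5: 0.70463.
Sum = 0.704630; FGT(0.5) = 0.704630 / 5 = 0.1409.

0.1409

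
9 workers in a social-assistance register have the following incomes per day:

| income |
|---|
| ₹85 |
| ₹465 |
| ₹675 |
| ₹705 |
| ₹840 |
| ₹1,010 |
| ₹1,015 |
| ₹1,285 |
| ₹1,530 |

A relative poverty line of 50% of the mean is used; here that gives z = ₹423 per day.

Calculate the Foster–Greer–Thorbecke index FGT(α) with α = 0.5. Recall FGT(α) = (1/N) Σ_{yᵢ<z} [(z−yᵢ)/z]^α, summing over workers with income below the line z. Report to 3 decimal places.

Below z: ₹85 (q = 1 of N = 9).
Shortfall ratios: (423−85)/423 = 0.7991.
Raised to α = 0.5: 0.89390.
Sum = 0.893898; FGT(0.5) = 0.893898 / 9 = 0.099.

0.099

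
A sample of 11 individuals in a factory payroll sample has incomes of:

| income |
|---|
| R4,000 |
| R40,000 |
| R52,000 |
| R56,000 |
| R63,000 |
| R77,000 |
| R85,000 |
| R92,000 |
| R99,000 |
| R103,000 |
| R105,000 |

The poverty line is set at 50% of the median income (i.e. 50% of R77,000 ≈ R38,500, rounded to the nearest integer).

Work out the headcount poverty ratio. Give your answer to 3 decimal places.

0.091

1 of the 11 individuals have income below R38,500.
H = 1/11 = 0.091.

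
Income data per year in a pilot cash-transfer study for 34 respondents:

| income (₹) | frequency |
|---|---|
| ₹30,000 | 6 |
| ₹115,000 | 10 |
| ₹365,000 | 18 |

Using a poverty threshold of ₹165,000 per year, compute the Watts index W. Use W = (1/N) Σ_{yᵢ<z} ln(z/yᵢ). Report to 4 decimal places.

Below the line: 6×₹30,000, 10×₹115,000 (q = 16 of N = 34).
ln(z/y) terms: ln(165000/30000) = 1.7047 (×6); ln(165000/115000) = 0.3610 (×10).
W = 13.838622 / 34 = 0.4070.

0.4070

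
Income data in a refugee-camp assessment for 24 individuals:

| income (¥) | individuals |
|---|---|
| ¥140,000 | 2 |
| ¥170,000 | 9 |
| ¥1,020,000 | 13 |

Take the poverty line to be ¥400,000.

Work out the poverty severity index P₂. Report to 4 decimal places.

Poor units: 2×¥140,000, 9×¥170,000 (q = 11 of N = 24).
Gap ratios (z−y)/z: (400000−140000)/400000 = 0.6500 (×2); (400000−170000)/400000 = 0.5750 (×9).
Squared: 0.4225 (×2); 0.3306 (×9).
Sum = 3.820625; P₂ = 3.820625 / 24 = 0.1592.

0.1592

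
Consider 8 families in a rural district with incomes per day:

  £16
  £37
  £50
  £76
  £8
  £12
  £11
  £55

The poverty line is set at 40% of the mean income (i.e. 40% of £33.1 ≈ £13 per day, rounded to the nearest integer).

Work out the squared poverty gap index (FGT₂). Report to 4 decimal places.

Poor units: £8, £11, £12 (q = 3 of N = 8).
Gap ratios (z−y)/z: (13−8)/13 = 0.3846; (13−11)/13 = 0.1538; (13−12)/13 = 0.0769.
Squared: 0.1479; 0.0237; 0.0059.
Sum = 0.177515; P₂ = 0.177515 / 8 = 0.0222.

0.0222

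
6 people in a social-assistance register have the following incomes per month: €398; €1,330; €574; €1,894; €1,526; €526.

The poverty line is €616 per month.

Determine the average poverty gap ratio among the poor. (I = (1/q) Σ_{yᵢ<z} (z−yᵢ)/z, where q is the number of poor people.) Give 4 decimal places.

0.1894

Incomes under z: €398, €526, €574 (q = 3 of N = 6).
Shortfall ratios (z−y)/z: 0.3539, 0.1461, 0.0682; sum = 0.568182.
The income-gap ratio divides by q (the poor only): 0.568182 / 3 = 0.1894.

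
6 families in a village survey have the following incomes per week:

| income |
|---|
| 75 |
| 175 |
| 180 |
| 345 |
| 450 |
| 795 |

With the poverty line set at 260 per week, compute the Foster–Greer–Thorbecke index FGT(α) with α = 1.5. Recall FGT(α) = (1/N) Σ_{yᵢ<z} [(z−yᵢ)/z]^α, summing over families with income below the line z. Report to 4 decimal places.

Below the line: 75, 175, 180 (q = 3 of N = 6).
Shortfall ratios: (260−75)/260 = 0.7115; (260−175)/260 = 0.3269; (260−180)/260 = 0.3077.
Raised to α = 1.5: 0.60020; 0.18693; 0.17068.
Sum = 0.957805; FGT(1.5) = 0.957805 / 6 = 0.1596.

0.1596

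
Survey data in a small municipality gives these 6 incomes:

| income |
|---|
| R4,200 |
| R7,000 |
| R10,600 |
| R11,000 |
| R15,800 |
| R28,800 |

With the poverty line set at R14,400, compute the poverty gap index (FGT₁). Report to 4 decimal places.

0.2870

Incomes under z: R4,200, R7,000, R10,600, R11,000 (q = 4 of N = 6).
Gap ratios (z−y)/z: (14400−4200)/14400 = 0.7083; (14400−7000)/14400 = 0.5139; (14400−10600)/14400 = 0.2639; (14400−11000)/14400 = 0.2361.
Σ = 1.722222. Dividing by the full population N = 6 gives P₁ = 0.2870.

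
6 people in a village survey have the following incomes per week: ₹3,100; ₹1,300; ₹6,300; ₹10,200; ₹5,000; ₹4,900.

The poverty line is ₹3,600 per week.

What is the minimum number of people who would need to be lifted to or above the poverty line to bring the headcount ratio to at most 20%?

Currently q = 2 of N = 6 are below the line (H = 0.333).
A headcount ratio of at most 20% allows at most ⌊0.20 × 6⌋ = 1 poor people.
So at least 2 − 1 = 1 must be lifted.

1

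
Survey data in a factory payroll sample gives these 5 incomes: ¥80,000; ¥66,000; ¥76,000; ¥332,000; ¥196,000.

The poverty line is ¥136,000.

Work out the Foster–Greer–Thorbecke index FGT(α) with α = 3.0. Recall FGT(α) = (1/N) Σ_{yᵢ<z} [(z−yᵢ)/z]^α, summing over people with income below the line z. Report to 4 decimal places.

Below the line: ¥66,000, ¥76,000, ¥80,000 (q = 3 of N = 5).
Gap ratios (z−y)/z: (136000−66000)/136000 = 0.5147; (136000−76000)/136000 = 0.4412; (136000−80000)/136000 = 0.4118.
Raised to α = 3.0: 0.13636; 0.08587; 0.06981.
Sum = 0.292041; FGT(3.0) = 0.292041 / 5 = 0.0584.

0.0584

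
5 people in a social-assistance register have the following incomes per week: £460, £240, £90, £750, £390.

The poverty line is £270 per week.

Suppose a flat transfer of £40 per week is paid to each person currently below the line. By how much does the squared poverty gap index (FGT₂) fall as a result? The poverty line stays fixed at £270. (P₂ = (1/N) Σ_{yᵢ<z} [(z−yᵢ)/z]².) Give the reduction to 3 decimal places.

Before: below the line — £90, £240; squared poverty gap index (FGT₂) = 0.09136.
After the £40 transfer: below the line — £130; squared poverty gap index (FGT₂) = 0.05377.
Reduction = 0.09136 − 0.05377 = 0.038.

0.038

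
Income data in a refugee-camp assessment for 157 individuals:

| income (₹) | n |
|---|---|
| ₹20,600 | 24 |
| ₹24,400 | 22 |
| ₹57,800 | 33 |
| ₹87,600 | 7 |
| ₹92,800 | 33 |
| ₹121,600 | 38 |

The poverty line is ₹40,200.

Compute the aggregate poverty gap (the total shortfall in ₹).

Below z: 24×₹20,600, 22×₹24,400 (q = 46 of N = 157).
Individual gaps: 24×(40200−20600) = 470400; 22×(40200−24400) = 347600.
Aggregate gap = ₹818,000.

₹818,000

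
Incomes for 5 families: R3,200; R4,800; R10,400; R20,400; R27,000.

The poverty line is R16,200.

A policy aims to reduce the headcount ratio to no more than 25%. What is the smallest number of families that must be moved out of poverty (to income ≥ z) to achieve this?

3 of the 5 families are poor, so H = 3/5 = 0.600.
A headcount ratio of at most 25% allows at most ⌊0.25 × 5⌋ = 1 poor families.
So at least 3 − 1 = 2 must be lifted.

2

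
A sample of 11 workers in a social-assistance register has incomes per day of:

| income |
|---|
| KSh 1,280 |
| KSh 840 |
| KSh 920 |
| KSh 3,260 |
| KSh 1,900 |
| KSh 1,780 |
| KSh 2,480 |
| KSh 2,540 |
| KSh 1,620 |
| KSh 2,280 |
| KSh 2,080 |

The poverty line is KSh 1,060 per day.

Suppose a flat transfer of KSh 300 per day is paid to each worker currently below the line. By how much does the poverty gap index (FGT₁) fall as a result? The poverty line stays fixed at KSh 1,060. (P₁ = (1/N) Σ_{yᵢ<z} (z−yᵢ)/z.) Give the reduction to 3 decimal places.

Before: below the line — KSh 840, KSh 920; poverty gap index (FGT₁) = 0.03087.
After the KSh 300 transfer: below the line — none; poverty gap index (FGT₁) = 0.00000.
Reduction = 0.03087 − 0.00000 = 0.031.

0.031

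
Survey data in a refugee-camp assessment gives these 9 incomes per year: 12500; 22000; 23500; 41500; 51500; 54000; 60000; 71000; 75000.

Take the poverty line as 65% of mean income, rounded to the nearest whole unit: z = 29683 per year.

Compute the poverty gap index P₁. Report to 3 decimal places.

Below the line: 12500, 22000, 23500 (q = 3 of N = 9).
Normalized shortfalls: (29683−12500)/29683 = 0.5789; (29683−22000)/29683 = 0.2588; (29683−23500)/29683 = 0.2083.
Σ = 1.046020. Dividing by the full population N = 9 gives P₁ = 0.116.

0.116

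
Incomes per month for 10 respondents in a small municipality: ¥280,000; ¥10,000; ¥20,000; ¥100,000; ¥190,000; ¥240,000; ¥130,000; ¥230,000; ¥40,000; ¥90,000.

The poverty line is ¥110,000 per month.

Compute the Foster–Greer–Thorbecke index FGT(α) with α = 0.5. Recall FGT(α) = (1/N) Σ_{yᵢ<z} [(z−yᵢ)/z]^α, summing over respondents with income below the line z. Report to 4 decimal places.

Incomes under z: ¥10,000, ¥20,000, ¥40,000, ¥90,000, ¥100,000 (q = 5 of N = 10).
Shortfall ratios: (110000−10000)/110000 = 0.9091; (110000−20000)/110000 = 0.8182; (110000−40000)/110000 = 0.6364; (110000−90000)/110000 = 0.1818; (110000−100000)/110000 = 0.0909.
Raised to α = 0.5: 0.95346; 0.90453; 0.79772; 0.42640; 0.30151.
Sum = 3.383633; FGT(0.5) = 3.383633 / 10 = 0.3384.

0.3384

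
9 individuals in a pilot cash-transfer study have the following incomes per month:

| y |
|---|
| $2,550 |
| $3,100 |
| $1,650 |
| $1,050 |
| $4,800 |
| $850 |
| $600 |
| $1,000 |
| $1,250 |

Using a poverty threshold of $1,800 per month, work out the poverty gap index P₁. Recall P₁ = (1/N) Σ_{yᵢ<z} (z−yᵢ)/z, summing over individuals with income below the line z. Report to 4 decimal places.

0.2716

Poor units: $600, $850, $1,000, $1,050, $1,250, $1,650 (q = 6 of N = 9).
Gap ratios (z−y)/z: (1800−600)/1800 = 0.6667; (1800−850)/1800 = 0.5278; (1800−1000)/1800 = 0.4444; (1800−1050)/1800 = 0.4167; (1800−1250)/1800 = 0.3056; (1800−1650)/1800 = 0.0833.
Sum of shortfalls = 2.444444; P₁ averages over all N: 2.444444 / 9 = 0.2716.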